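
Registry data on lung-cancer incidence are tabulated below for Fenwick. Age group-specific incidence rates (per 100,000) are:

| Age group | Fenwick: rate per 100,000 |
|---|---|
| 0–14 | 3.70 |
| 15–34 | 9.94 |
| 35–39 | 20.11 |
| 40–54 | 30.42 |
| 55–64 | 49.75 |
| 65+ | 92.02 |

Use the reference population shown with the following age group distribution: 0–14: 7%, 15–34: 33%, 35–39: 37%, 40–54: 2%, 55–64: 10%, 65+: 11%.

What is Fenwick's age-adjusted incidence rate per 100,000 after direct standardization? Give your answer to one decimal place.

Standard weights: 0.07, 0.33, 0.37, 0.02, 0.10, 0.11.
Standardized rate: 0.0700×3.70 + 0.3300×9.94 + 0.3700×20.11 + 0.0200×30.42 + 0.1000×49.75 + 0.1100×92.02 = 26.6855 per 100,000.

26.7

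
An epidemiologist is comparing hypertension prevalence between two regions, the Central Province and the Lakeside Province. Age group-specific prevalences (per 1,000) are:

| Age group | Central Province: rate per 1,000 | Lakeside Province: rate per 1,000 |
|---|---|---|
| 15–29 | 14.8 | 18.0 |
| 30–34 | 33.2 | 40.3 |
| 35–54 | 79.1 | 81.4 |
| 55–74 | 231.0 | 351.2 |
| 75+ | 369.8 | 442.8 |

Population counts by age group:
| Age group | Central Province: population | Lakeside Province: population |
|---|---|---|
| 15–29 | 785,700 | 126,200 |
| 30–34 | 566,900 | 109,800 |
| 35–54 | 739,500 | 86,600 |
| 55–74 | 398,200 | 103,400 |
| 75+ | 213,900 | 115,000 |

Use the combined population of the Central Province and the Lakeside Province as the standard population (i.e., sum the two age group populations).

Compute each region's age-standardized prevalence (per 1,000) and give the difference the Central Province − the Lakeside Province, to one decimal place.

-28.9

Combined standard total = 3,245,200; weights = 0.2810, 0.2085, 0.2546, 0.1546, 0.1013.
The Central Province: 0.2810×14.8 + 0.2085×33.2 + 0.2546×79.1 + 0.1546×231.0 + 0.1013×369.8 = 104.4015 per 1,000.
The Lakeside Province: 0.2810×18.0 + 0.2085×40.3 + 0.2546×81.4 + 0.1546×351.2 + 0.1013×442.8 = 133.3442 per 1,000.
Difference = 104.4015 − 133.3442 = -28.9427.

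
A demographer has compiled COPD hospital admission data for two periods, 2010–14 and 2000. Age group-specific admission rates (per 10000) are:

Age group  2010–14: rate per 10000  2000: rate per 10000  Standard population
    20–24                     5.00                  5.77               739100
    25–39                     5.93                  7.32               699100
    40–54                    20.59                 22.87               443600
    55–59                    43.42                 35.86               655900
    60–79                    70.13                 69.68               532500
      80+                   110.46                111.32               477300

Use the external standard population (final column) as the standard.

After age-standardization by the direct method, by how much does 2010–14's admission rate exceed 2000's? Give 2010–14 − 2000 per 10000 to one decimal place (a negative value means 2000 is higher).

0.6

Standard total = 3547500; weights = 0.2083, 0.1971, 0.1250, 0.1849, 0.1501, 0.1345.
2010–14: 0.2083×5.00 + 0.1971×5.93 + 0.1250×20.59 + 0.1849×43.42 + 0.1501×70.13 + 0.1345×110.46 = 38.2018 per 10000.
2000: 0.2083×5.77 + 0.1971×7.32 + 0.1250×22.87 + 0.1849×35.86 + 0.1501×69.68 + 0.1345×111.32 = 37.5716 per 10000.
Difference = 38.2018 − 37.5716 = 0.6302.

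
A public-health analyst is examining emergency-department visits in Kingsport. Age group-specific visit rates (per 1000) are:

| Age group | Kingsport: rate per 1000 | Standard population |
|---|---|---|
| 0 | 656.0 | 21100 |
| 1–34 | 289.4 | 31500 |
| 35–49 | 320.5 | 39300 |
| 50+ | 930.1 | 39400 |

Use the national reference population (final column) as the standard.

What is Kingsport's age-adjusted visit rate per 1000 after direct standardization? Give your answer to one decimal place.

549.9

Standard total = 131300; weights = 0.1607, 0.2399, 0.2993, 0.3001.
Standardized rate: 0.1607×656.0 + 0.2399×289.4 + 0.2993×320.5 + 0.3001×930.1 = 549.8804 per 1000.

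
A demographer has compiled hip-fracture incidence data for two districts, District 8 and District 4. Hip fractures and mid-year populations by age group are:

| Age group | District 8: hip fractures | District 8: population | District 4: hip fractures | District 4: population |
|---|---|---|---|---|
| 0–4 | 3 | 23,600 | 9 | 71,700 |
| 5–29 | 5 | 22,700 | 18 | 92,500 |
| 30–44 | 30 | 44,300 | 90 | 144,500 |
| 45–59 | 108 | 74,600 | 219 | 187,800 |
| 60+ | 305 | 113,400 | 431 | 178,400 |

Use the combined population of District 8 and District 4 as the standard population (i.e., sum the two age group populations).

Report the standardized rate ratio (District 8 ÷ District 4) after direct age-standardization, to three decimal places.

1.144

Age-specific rates per 100,000 for District 8: 12.71, 22.03, 67.72, 144.77, 268.96.
For District 4: 12.55, 19.46, 62.28, 116.61, 241.59.
Combined standard total = 953,500; weights = 0.0999, 0.1208, 0.1980, 0.2752, 0.3060.
District 8: 0.0999×12.71 + 0.1208×22.03 + 0.1980×67.72 + 0.2752×144.77 + 0.3060×268.96 = 139.4914 per 100,000.
District 4: 0.0999×12.55 + 0.1208×19.46 + 0.1980×62.28 + 0.2752×116.61 + 0.3060×241.59 = 121.9644 per 100,000.
Ratio = 139.4914 ÷ 121.9644 = 1.14371.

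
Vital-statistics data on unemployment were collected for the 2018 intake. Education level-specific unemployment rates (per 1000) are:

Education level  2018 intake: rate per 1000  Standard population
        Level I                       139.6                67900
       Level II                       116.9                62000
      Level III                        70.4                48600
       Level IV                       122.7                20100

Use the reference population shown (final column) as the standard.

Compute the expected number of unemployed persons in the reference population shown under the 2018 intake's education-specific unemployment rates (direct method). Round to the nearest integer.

22614

Expected unemployed persons = Σ (standard pop × education-specific rate ÷ 1000)
= 67900×139.6/1000 + 62000×116.9/1000 + 48600×70.4/1000 + 20100×122.7/1000
= 9478.84 + 7247.80 + 3421.44 + 2466.27 = 22614.35.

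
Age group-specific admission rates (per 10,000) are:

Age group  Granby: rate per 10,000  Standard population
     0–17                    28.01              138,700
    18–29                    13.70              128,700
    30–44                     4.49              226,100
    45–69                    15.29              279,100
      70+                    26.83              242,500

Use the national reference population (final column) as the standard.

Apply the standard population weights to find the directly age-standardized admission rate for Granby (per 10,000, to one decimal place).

Standard total = 1,015,100; weights = 0.1366, 0.1268, 0.2227, 0.2749, 0.2389.
Standardized rate: 0.1366×28.01 + 0.1268×13.70 + 0.2227×4.49 + 0.2749×15.29 + 0.2389×26.83 = 17.1777 per 10,000.

17.2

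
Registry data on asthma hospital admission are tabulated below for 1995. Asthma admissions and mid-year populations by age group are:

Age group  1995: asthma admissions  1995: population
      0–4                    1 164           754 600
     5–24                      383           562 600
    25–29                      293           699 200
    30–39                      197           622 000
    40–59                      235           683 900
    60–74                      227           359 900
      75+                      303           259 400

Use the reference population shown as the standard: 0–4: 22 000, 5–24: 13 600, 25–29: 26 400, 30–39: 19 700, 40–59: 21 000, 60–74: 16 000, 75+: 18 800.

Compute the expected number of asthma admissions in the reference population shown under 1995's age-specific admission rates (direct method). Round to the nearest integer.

100

Age-specific rates per 10 000 for 1995: 15.43, 6.81, 4.19, 3.17, 3.44, 6.31, 11.68.
Expected asthma admissions = Σ (standard pop × age-specific rate ÷ 10 000)
= 22 000×15.43/10 000 + 13 600×6.81/10 000 + 26 400×4.19/10 000 + 19 700×3.17/10 000 + 21 000×3.44/10 000 + 16 000×6.31/10 000 + 18 800×11.68/10 000
= 33.94 + 9.26 + 11.06 + 6.24 + 7.22 + 10.09 + 21.96 = 99.76.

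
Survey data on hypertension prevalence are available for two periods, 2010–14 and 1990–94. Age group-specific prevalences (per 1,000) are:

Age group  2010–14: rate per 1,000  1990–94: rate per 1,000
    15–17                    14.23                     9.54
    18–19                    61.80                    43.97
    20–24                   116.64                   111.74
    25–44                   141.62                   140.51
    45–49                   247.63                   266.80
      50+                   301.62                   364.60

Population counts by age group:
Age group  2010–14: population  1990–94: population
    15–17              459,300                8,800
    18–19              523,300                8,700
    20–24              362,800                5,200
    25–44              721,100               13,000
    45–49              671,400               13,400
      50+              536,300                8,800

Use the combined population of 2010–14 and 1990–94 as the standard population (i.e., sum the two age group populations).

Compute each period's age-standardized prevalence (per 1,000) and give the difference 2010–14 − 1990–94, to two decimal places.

-9.95

Combined standard total = 3,332,100; weights = 0.1405, 0.1597, 0.1104, 0.2203, 0.2055, 0.1636.
2010–14: 0.1405×14.23 + 0.1597×61.80 + 0.1104×116.64 + 0.2203×141.62 + 0.2055×247.63 + 0.1636×301.62 = 156.1824 per 1,000.
1990–94: 0.1405×9.54 + 0.1597×43.97 + 0.1104×111.74 + 0.2203×140.51 + 0.2055×266.80 + 0.1636×364.60 = 166.1338 per 1,000.
Difference = 156.1824 − 166.1338 = -9.9514.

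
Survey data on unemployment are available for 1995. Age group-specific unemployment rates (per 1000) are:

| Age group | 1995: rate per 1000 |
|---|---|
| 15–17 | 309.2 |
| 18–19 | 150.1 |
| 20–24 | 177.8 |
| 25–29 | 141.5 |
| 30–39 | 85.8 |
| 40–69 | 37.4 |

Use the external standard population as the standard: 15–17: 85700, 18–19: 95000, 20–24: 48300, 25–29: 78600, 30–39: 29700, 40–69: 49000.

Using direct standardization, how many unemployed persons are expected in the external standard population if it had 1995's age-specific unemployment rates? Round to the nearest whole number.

Expected unemployed persons = Σ (standard pop × age-specific rate ÷ 1000)
= 85700×309.2/1000 + 95000×150.1/1000 + 48300×177.8/1000 + 78600×141.5/1000 + 29700×85.8/1000 + 49000×37.4/1000
= 26498.44 + 14259.50 + 8587.74 + 11121.90 + 2548.26 + 1832.60 = 64848.44.

64848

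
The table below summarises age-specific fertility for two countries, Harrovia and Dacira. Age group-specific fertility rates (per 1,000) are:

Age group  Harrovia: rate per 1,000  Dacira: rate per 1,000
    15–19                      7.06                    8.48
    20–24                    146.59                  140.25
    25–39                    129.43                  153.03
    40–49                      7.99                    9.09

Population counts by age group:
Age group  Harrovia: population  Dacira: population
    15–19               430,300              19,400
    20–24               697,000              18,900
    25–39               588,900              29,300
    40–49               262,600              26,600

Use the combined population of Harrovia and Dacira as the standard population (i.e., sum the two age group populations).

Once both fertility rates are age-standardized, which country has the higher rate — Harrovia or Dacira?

Dacira

Combined standard total = 2,073,000; weights = 0.2169, 0.3453, 0.2982, 0.1395.
Harrovia: 0.2169×7.06 + 0.3453×146.59 + 0.2982×129.43 + 0.1395×7.99 = 91.8683 per 1,000.
Dacira: 0.2169×8.48 + 0.3453×140.25 + 0.2982×153.03 + 0.1395×9.09 = 97.1782 per 1,000.
The crude rates (92.75 vs 80.05) would put Harrovia higher, but that reflects its age composition; once standardized to a common age structure, Dacira has the higher underlying rate.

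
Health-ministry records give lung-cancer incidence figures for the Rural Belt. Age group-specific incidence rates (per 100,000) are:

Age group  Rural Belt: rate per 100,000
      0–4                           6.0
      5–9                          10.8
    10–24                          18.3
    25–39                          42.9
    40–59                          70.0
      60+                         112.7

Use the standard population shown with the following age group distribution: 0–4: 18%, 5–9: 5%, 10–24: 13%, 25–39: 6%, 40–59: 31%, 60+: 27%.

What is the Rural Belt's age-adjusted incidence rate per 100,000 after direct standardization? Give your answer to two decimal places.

58.70

Standard weights: 0.18, 0.05, 0.13, 0.06, 0.31, 0.27.
Standardized rate: 0.1800×6.0 + 0.0500×10.8 + 0.1300×18.3 + 0.0600×42.9 + 0.3100×70.0 + 0.2700×112.7 = 58.7020 per 100,000.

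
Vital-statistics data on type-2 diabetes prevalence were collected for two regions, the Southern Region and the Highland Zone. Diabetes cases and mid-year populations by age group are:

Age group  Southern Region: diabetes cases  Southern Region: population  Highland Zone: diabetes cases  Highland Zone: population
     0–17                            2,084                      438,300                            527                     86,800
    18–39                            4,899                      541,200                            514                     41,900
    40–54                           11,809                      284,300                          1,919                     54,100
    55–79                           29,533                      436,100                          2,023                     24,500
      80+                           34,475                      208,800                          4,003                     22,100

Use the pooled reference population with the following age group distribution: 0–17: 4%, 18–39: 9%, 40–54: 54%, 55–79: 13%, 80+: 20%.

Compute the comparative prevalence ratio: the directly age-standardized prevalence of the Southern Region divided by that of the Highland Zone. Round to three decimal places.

0.967

Age-specific rates per 1,000 for the Southern Region: 4.755, 9.052, 41.537, 67.721, 165.110.
For the Highland Zone: 6.071, 12.267, 35.471, 82.571, 181.131.
Standard weights: 0.04, 0.09, 0.54, 0.13, 0.20.
The Southern Region: 0.0400×4.755 + 0.0900×9.052 + 0.5400×41.537 + 0.1300×67.721 + 0.2000×165.110 = 65.2606 per 1,000.
The Highland Zone: 0.0400×6.071 + 0.0900×12.267 + 0.5400×35.471 + 0.1300×82.571 + 0.2000×181.131 = 67.4620 per 1,000.
Ratio = 65.2606 ÷ 67.4620 = 0.96737.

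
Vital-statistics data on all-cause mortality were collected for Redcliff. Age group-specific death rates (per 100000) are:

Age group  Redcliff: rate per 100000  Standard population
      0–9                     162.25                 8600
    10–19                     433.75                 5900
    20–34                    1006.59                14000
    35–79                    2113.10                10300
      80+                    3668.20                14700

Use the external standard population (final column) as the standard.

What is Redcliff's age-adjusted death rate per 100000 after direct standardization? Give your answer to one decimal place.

1752.0

Standard total = 53500; weights = 0.1607, 0.1103, 0.2617, 0.1925, 0.2748.
Standardized rate: 0.1607×162.25 + 0.1103×433.75 + 0.2617×1006.59 + 0.1925×2113.10 + 0.2748×3668.20 = 1752.0412 per 100000.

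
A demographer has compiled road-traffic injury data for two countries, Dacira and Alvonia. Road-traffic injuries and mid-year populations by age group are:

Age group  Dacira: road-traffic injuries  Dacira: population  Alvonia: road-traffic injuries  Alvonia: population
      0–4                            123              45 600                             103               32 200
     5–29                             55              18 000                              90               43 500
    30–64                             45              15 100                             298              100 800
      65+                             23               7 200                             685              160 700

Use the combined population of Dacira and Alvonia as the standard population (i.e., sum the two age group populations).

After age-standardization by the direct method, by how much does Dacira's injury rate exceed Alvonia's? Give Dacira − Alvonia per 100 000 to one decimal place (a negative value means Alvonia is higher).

-36.6

Age-specific rates per 100 000 for Dacira: 269.74, 305.56, 298.01, 319.44.
For Alvonia: 319.88, 206.90, 295.63, 426.26.
Combined standard total = 423 100; weights = 0.1839, 0.1454, 0.2739, 0.3968.
Dacira: 0.1839×269.74 + 0.1454×305.56 + 0.2739×298.01 + 0.3968×319.44 = 302.4147 per 100 000.
Alvonia: 0.1839×319.88 + 0.1454×206.90 + 0.2739×295.63 + 0.3968×426.26 = 339.0301 per 100 000.
Difference = 302.4147 − 339.0301 = -36.6154.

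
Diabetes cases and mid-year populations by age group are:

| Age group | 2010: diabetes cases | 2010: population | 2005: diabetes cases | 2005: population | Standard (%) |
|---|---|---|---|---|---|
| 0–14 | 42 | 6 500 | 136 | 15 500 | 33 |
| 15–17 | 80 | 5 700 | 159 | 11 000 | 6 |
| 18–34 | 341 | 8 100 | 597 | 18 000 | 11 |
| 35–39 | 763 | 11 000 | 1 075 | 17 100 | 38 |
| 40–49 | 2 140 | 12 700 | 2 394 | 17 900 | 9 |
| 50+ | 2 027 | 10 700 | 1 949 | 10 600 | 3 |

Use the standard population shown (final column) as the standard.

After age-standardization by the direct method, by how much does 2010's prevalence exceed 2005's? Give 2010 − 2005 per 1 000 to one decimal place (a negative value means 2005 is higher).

Age-specific rates per 1 000 for 2010: 6.462, 14.035, 42.099, 69.364, 168.504, 189.439.
For 2005: 8.774, 14.455, 33.167, 62.865, 133.743, 183.868.
Standard weights: 0.33, 0.06, 0.11, 0.38, 0.09, 0.03.
2010: 0.3300×6.462 + 0.0600×14.035 + 0.1100×42.099 + 0.3800×69.364 + 0.0900×168.504 + 0.0300×189.439 = 54.8120 per 1 000.
2005: 0.3300×8.774 + 0.0600×14.455 + 0.1100×33.167 + 0.3800×62.865 + 0.0900×133.743 + 0.0300×183.868 = 48.8529 per 1 000.
Difference = 54.8120 − 48.8529 = 5.9591.

6.0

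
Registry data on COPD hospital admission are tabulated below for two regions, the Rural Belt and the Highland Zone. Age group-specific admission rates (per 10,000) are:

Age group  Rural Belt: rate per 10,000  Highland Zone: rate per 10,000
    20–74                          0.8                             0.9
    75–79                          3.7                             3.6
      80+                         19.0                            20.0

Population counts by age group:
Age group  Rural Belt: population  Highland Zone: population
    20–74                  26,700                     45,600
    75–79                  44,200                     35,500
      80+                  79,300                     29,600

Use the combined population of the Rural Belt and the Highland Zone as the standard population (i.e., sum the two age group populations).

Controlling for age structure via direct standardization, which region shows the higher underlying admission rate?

Combined standard total = 260,900; weights = 0.2771, 0.3055, 0.4174.
The Rural Belt: 0.2771×0.8 + 0.3055×3.7 + 0.4174×19.0 = 9.2826 per 10,000.
The Highland Zone: 0.2771×0.9 + 0.3055×3.6 + 0.4174×20.0 = 9.6972 per 10,000.
The crude rates (11.26 vs 6.87) would put the Rural Belt higher, but that reflects its age composition; once standardized to a common age structure, the Highland Zone has the higher underlying rate.

Highland Zone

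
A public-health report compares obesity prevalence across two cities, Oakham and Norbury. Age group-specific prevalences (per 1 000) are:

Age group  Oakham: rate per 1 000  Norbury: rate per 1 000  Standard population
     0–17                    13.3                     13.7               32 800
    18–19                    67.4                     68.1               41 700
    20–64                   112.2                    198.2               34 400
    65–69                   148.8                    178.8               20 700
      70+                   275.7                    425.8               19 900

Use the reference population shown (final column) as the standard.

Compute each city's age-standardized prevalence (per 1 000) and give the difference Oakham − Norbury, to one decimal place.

-44.2

Standard total = 149 500; weights = 0.2194, 0.2789, 0.2301, 0.1385, 0.1331.
Oakham: 0.2194×13.3 + 0.2789×67.4 + 0.2301×112.2 + 0.1385×148.8 + 0.1331×275.7 = 104.8367 per 1 000.
Norbury: 0.2194×13.7 + 0.2789×68.1 + 0.2301×198.2 + 0.1385×178.8 + 0.1331×425.8 = 149.0421 per 1 000.
Difference = 104.8367 − 149.0421 = -44.2054.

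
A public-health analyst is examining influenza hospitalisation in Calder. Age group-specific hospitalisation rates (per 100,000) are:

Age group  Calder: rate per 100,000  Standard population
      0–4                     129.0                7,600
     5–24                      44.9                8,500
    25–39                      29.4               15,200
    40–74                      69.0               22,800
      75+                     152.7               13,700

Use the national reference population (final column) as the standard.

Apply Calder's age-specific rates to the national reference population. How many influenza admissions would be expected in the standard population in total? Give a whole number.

55

Expected influenza admissions = Σ (standard pop × age-specific rate ÷ 100,000)
= 7,600×129.0/100,000 + 8,500×44.9/100,000 + 15,200×29.4/100,000 + 22,800×69.0/100,000 + 13,700×152.7/100,000
= 9.80 + 3.82 + 4.47 + 15.73 + 20.92 = 54.74.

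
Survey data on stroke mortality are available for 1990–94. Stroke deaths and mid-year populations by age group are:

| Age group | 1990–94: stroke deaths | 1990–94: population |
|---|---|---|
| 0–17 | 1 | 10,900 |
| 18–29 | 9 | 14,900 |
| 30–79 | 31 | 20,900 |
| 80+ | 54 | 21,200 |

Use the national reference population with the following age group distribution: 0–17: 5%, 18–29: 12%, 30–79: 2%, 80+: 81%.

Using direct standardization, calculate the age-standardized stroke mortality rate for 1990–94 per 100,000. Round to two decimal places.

Age-specific rates per 100,000 for 1990–94: 9.17, 60.40, 148.33, 254.72.
Standard weights: 0.05, 0.12, 0.02, 0.81.
Standardized rate: 0.0500×9.17 + 0.1200×60.40 + 0.0200×148.33 + 0.8100×254.72 = 216.9943 per 100,000.

216.99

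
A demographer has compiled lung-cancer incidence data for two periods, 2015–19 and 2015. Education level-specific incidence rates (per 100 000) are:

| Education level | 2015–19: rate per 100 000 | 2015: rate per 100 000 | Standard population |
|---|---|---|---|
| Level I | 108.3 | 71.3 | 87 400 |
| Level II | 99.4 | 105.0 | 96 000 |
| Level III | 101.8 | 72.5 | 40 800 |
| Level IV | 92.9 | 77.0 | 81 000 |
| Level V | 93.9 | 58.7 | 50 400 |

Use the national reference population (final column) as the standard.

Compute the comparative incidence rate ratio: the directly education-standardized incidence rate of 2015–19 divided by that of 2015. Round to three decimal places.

Standard total = 355 600; weights = 0.2458, 0.2700, 0.1147, 0.2278, 0.1417.
2015–19: 0.2458×108.3 + 0.2700×99.4 + 0.1147×101.8 + 0.2278×92.9 + 0.1417×93.9 = 99.6027 per 100 000.
2015: 0.2458×71.3 + 0.2700×105.0 + 0.1147×72.5 + 0.2278×77.0 + 0.1417×58.7 = 80.0481 per 100 000.
Ratio = 99.6027 ÷ 80.0481 = 1.24429.

1.244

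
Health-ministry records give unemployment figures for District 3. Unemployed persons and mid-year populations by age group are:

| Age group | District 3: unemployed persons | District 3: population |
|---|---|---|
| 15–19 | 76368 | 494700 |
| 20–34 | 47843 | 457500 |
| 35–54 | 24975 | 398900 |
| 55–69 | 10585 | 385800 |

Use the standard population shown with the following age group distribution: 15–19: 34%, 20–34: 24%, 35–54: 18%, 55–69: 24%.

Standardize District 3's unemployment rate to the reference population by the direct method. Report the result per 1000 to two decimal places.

95.44

Age-specific rates per 1000 for District 3: 154.372, 104.575, 62.610, 27.436.
Standard weights: 0.34, 0.24, 0.18, 0.24.
Standardized rate: 0.3400×154.372 + 0.2400×104.575 + 0.1800×62.610 + 0.2400×27.436 = 95.4391 per 1000.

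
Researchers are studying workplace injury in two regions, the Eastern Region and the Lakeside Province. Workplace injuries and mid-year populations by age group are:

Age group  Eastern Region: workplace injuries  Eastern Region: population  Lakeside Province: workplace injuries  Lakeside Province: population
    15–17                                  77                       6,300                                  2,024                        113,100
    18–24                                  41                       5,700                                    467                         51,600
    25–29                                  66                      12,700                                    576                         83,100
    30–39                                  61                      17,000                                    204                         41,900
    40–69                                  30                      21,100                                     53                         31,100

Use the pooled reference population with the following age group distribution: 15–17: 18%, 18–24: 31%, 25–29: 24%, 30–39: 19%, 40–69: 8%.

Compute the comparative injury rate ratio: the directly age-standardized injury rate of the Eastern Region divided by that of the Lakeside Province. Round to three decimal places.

0.740

Age-specific rates per 10,000 for the Eastern Region: 122.22, 71.93, 51.97, 35.88, 14.22.
For the Lakeside Province: 178.96, 90.50, 69.31, 48.69, 17.04.
Standard weights: 0.18, 0.31, 0.24, 0.19, 0.08.
The Eastern Region: 0.1800×122.22 + 0.3100×71.93 + 0.2400×51.97 + 0.1900×35.88 + 0.0800×14.22 = 64.7258 per 10,000.
The Lakeside Province: 0.1800×178.96 + 0.3100×90.50 + 0.2400×69.31 + 0.1900×48.69 + 0.0800×17.04 = 87.5177 per 10,000.
Ratio = 64.7258 ÷ 87.5177 = 0.73957.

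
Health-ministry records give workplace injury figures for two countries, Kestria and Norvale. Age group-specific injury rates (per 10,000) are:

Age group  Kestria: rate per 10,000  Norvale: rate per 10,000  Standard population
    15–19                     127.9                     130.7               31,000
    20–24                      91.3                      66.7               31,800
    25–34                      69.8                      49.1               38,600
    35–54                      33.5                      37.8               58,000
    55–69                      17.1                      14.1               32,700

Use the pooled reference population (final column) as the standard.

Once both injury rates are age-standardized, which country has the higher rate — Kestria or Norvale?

Kestria

Standard total = 192,100; weights = 0.1614, 0.1655, 0.2009, 0.3019, 0.1702.
Kestria: 0.1614×127.9 + 0.1655×91.3 + 0.2009×69.8 + 0.3019×33.5 + 0.1702×17.1 = 62.8042 per 10,000.
Norvale: 0.1614×130.7 + 0.1655×66.7 + 0.2009×49.1 + 0.3019×37.8 + 0.1702×14.1 = 55.8120 per 10,000.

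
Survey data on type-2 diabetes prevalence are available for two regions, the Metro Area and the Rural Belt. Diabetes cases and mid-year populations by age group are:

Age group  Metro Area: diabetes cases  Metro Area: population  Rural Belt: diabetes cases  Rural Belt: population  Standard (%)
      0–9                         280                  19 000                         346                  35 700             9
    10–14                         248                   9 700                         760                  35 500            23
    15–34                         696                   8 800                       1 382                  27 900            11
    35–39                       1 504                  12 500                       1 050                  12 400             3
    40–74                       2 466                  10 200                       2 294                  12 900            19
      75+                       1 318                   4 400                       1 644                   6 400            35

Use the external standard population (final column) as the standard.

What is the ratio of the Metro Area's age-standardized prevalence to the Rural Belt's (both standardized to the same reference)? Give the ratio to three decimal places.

Age-specific rates per 1 000 for the Metro Area: 14.737, 25.567, 79.091, 120.320, 241.765, 299.545.
For the Rural Belt: 9.692, 21.408, 49.534, 84.677, 177.829, 256.875.
Standard weights: 0.09, 0.23, 0.11, 0.03, 0.19, 0.35.
The Metro Area: 0.0900×14.737 + 0.2300×25.567 + 0.1100×79.091 + 0.0300×120.320 + 0.1900×241.765 + 0.3500×299.545 = 170.2925 per 1 000.
The Rural Belt: 0.0900×9.692 + 0.2300×21.408 + 0.1100×49.534 + 0.0300×84.677 + 0.1900×177.829 + 0.3500×256.875 = 137.4791 per 1 000.
Ratio = 170.2925 ÷ 137.4791 = 1.23868.

1.239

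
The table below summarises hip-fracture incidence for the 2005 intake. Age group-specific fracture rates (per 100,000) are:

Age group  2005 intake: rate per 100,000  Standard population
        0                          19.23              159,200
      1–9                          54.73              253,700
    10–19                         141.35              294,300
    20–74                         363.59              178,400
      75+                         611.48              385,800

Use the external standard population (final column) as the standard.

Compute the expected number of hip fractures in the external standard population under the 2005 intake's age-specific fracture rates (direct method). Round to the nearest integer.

Expected hip fractures = Σ (standard pop × age-specific rate ÷ 100,000)
= 159,200×19.23/100,000 + 253,700×54.73/100,000 + 294,300×141.35/100,000 + 178,400×363.59/100,000 + 385,800×611.48/100,000
= 30.61 + 138.85 + 415.99 + 648.64 + 2359.09 = 3593.19.

3593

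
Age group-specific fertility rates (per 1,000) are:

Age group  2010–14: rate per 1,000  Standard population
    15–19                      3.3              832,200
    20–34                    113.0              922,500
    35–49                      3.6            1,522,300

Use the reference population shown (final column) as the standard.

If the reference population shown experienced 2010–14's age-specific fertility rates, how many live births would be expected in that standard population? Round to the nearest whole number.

112469

Expected live births = Σ (standard pop × age-specific rate ÷ 1,000)
= 832,200×3.3/1,000 + 922,500×113.0/1,000 + 1,522,300×3.6/1,000
= 2746.26 + 104242.50 + 5480.28 = 112469.04.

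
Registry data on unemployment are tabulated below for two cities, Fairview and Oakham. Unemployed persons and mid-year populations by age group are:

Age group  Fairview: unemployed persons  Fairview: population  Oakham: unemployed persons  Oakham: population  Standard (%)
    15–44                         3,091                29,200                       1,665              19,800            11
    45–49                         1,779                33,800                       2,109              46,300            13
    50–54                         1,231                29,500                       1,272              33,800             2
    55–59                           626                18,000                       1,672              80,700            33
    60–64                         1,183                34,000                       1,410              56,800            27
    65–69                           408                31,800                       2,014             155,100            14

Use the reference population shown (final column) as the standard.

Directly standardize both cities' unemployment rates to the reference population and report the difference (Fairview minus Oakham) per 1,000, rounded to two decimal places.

10.71

Age-specific rates per 1,000 for Fairview: 105.856, 52.633, 41.729, 34.778, 34.794, 12.830.
For Oakham: 84.091, 45.551, 37.633, 20.719, 24.824, 12.985.
Standard weights: 0.11, 0.13, 0.02, 0.33, 0.27, 0.14.
Fairview: 0.1100×105.856 + 0.1300×52.633 + 0.0200×41.729 + 0.3300×34.778 + 0.2700×34.794 + 0.1400×12.830 = 41.9884 per 1,000.
Oakham: 0.1100×84.091 + 0.1300×45.551 + 0.0200×37.633 + 0.3300×20.719 + 0.2700×24.824 + 0.1400×12.985 = 31.2818 per 1,000.
Difference = 41.9884 − 31.2818 = 10.7065.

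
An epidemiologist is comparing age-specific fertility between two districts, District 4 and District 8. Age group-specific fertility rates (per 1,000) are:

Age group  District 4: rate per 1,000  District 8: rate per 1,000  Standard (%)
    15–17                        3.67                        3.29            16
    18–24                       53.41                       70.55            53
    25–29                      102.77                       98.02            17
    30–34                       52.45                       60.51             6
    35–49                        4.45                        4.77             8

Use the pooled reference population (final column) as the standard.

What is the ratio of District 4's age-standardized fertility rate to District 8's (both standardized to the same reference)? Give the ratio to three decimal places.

0.851

Standard weights: 0.16, 0.53, 0.17, 0.06, 0.08.
District 4: 0.1600×3.67 + 0.5300×53.41 + 0.1700×102.77 + 0.0600×52.45 + 0.0800×4.45 = 49.8684 per 1,000.
District 8: 0.1600×3.29 + 0.5300×70.55 + 0.1700×98.02 + 0.0600×60.51 + 0.0800×4.77 = 58.5935 per 1,000.
Ratio = 49.8684 ÷ 58.5935 = 0.85109.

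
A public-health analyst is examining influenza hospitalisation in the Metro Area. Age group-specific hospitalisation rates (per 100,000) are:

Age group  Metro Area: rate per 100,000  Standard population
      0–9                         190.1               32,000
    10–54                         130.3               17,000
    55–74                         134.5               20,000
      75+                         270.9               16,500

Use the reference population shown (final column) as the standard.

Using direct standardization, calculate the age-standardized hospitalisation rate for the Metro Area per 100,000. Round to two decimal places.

180.80

Standard total = 85,500; weights = 0.3743, 0.1988, 0.2339, 0.1930.
Standardized rate: 0.3743×190.1 + 0.1988×130.3 + 0.2339×134.5 + 0.1930×270.9 = 180.7971 per 100,000.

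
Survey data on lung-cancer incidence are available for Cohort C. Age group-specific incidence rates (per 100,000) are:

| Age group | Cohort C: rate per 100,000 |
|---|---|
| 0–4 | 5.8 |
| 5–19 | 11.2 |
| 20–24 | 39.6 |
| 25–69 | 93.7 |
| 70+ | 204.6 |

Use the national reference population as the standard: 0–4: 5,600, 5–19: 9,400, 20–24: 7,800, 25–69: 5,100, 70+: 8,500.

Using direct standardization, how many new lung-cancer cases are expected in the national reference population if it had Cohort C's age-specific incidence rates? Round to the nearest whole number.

Expected new lung-cancer cases = Σ (standard pop × age-specific rate ÷ 100,000)
= 5,600×5.8/100,000 + 9,400×11.2/100,000 + 7,800×39.6/100,000 + 5,100×93.7/100,000 + 8,500×204.6/100,000
= 0.32 + 1.05 + 3.09 + 4.78 + 17.39 = 26.64.

27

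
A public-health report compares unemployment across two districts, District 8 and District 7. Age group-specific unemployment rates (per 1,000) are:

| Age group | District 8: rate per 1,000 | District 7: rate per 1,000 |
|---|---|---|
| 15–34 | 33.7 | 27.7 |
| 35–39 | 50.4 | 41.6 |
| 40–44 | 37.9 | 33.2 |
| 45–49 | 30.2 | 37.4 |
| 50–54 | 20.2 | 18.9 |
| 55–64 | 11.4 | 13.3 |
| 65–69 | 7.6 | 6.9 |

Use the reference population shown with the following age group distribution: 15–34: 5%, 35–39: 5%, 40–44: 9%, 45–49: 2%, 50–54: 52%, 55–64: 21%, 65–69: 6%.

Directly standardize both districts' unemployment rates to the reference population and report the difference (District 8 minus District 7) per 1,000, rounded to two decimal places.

1.34

Standard weights: 0.05, 0.05, 0.09, 0.02, 0.52, 0.21, 0.06.
District 8: 0.0500×33.7 + 0.0500×50.4 + 0.0900×37.9 + 0.0200×30.2 + 0.5200×20.2 + 0.2100×11.4 + 0.0600×7.6 = 21.5740 per 1,000.
District 7: 0.0500×27.7 + 0.0500×41.6 + 0.0900×33.2 + 0.0200×37.4 + 0.5200×18.9 + 0.2100×13.3 + 0.0600×6.9 = 20.2360 per 1,000.
Difference = 21.5740 − 20.2360 = 1.3380.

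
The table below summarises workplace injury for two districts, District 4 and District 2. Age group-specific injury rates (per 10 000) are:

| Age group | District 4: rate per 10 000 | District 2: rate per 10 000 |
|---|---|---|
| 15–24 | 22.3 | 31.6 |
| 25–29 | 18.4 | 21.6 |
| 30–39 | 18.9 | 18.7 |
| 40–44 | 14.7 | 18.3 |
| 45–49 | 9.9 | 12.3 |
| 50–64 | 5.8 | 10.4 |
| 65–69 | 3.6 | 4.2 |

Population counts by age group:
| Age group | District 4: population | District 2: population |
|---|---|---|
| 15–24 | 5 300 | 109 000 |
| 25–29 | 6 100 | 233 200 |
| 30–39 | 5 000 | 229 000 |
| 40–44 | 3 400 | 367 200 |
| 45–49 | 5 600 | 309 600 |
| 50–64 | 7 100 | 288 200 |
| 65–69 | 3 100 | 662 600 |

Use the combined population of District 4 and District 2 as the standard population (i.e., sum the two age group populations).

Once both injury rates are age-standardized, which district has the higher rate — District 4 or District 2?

Combined standard total = 2 234 400; weights = 0.0512, 0.1071, 0.1047, 0.1659, 0.1411, 0.1322, 0.2979.
District 4: 0.0512×22.3 + 0.1071×18.4 + 0.1047×18.9 + 0.1659×14.7 + 0.1411×9.9 + 0.1322×5.8 + 0.2979×3.6 = 10.7645 per 10 000.
District 2: 0.0512×31.6 + 0.1071×21.6 + 0.1047×18.7 + 0.1659×18.3 + 0.1411×12.3 + 0.1322×10.4 + 0.2979×4.2 = 13.2844 per 10 000.
The crude rates (13.56 vs 13.22) would put District 4 higher, but that reflects its age composition; once standardized to a common age structure, District 2 has the higher underlying rate.

District 2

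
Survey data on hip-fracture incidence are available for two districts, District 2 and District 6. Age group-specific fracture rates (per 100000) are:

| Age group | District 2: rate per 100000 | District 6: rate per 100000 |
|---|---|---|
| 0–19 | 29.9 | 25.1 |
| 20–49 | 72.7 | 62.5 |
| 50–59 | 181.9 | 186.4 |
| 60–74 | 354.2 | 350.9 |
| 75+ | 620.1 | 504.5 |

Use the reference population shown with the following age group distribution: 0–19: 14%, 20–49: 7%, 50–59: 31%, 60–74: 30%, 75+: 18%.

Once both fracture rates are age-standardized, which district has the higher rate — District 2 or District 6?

Standard weights: 0.14, 0.07, 0.31, 0.30, 0.18.
District 2: 0.1400×29.9 + 0.0700×72.7 + 0.3100×181.9 + 0.3000×354.2 + 0.1800×620.1 = 283.5420 per 100000.
District 6: 0.1400×25.1 + 0.0700×62.5 + 0.3100×186.4 + 0.3000×350.9 + 0.1800×504.5 = 261.7530 per 100000.

District 2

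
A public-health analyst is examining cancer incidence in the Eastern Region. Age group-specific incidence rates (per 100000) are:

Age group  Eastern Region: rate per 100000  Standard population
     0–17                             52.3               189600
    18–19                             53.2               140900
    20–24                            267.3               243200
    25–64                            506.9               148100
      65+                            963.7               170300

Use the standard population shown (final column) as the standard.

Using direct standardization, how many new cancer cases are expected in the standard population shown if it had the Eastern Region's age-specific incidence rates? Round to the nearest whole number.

3216

Expected new cancer cases = Σ (standard pop × age-specific rate ÷ 100000)
= 189600×52.3/100000 + 140900×53.2/100000 + 243200×267.3/100000 + 148100×506.9/100000 + 170300×963.7/100000
= 99.16 + 74.96 + 650.07 + 750.72 + 1641.18 = 3216.09.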